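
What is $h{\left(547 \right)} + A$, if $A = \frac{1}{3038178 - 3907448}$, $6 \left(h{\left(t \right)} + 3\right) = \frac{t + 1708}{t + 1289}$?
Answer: $- \frac{13383721063}{4787939160} \approx -2.7953$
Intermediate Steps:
$h{\left(t \right)} = -3 + \frac{1708 + t}{6 \left(1289 + t\right)}$ ($h{\left(t \right)} = -3 + \frac{\left(t + 1708\right) \frac{1}{t + 1289}}{6} = -3 + \frac{\left(1708 + t\right) \frac{1}{1289 + t}}{6} = -3 + \frac{\frac{1}{1289 + t} \left(1708 + t\right)}{6} = -3 + \frac{1708 + t}{6 \left(1289 + t\right)}$)
$A = - \frac{1}{869270}$ ($A = \frac{1}{-869270} = - \frac{1}{869270} \approx -1.1504 \cdot 10^{-6}$)
$h{\left(547 \right)} + A = \frac{-21494 - 9299}{6 \left(1289 + 547\right)} - \frac{1}{869270} = \frac{-21494 - 9299}{6 \cdot 1836} - \frac{1}{869270} = \frac{1}{6} \cdot \frac{1}{1836} \left(-30793\right) - \frac{1}{869270} = - \frac{30793}{11016} - \frac{1}{869270} = - \frac{13383721063}{4787939160}$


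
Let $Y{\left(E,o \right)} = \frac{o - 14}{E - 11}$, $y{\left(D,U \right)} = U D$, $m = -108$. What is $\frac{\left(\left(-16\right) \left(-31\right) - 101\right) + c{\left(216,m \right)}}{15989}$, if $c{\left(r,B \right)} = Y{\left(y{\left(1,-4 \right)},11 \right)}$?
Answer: $\frac{1976}{79945} \approx 0.024717$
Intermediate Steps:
$y{\left(D,U \right)} = D U$
$Y{\left(E,o \right)} = \frac{-14 + o}{-11 + E}$
$c{\left(r,B \right)} = \frac{1}{5}$ ($c{\left(r,B \right)} = \frac{-14 + 11}{-11 + 1 \left(-4\right)} = \frac{1}{-11 - 4} \left(-3\right) = \frac{1}{-15} \left(-3\right) = \left(- \frac{1}{15}\right) \left(-3\right) = \frac{1}{5}$)
$\frac{\left(\left(-16\right) \left(-31\right) - 101\right) + c{\left(216,m \right)}}{15989} = \frac{\left(\left(-16\right) \left(-31\right) - 101\right) + \frac{1}{5}}{15989} = \left(\left(496 - 101\right) + \frac{1}{5}\right) \frac{1}{15989} = \left(395 + \frac{1}{5}\right) \frac{1}{15989} = \frac{1976}{5} \cdot \frac{1}{15989} = \frac{1976}{79945}$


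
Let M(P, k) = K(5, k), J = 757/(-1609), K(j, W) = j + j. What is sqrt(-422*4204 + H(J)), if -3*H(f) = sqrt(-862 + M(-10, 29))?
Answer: sqrt(-15966792 - 6*I*sqrt(213))/3 ≈ 0.0036524 - 1331.9*I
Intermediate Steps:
K(j, W) = 2*j
J = -757/1609 (J = 757*(-1/1609) = -757/1609 ≈ -0.47048)
M(P, k) = 10 (M(P, k) = 2*5 = 10)
H(f) = -2*I*sqrt(213)/3 (H(f) = -sqrt(-862 + 10)/3 = -2*I*sqrt(213)/3)
sqrt(-422*4204 + H(J)) = sqrt(-422*4204 - 2*I*sqrt(213)/3) = sqrt(-1774088 - 2*I*sqrt(213)/3)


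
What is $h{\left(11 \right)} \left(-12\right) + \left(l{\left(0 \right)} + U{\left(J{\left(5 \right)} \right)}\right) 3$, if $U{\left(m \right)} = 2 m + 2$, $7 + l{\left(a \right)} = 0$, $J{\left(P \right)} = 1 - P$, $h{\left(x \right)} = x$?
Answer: $-171$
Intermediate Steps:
$l{\left(a \right)} = -7$ ($l{\left(a \right)} = -7 + 0 = -7$)
$U{\left(m \right)} = 2 + 2 m$
$h{\left(11 \right)} \left(-12\right) + \left(l{\left(0 \right)} + U{\left(J{\left(5 \right)} \right)}\right) 3 = 11 \left(-12\right) + \left(-7 + \left(2 + 2 \left(1 - 5\right)\right)\right) 3 = -132 + \left(-7 + \left(2 + 2 \left(1 - 5\right)\right)\right) 3 = -132 + \left(-7 + \left(2 + 2 \left(-4\right)\right)\right) 3 = -132 + \left(-7 + \left(2 - 8\right)\right) 3 = -132 + \left(-7 - 6\right) 3 = -132 - 39 = -171$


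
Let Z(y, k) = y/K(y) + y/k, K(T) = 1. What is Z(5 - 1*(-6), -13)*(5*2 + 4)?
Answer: 1848/13 ≈ 142.15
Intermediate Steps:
Z(y, k) = y + y/k (Z(y, k) = y/1 + y/k = y*1 + y/k = y + y/k)
Z(5 - 1*(-6), -13)*(5*2 + 4) = ((5 - 1*(-6)) + (5 - 1*(-6))/(-13))*(5*2 + 4) = ((5 + 6) + (5 + 6)*(-1/13))*(10 + 4) = (11 + 11*(-1/13))*14 = (11 - 11/13)*14 = (132/13)*14 = 1848/13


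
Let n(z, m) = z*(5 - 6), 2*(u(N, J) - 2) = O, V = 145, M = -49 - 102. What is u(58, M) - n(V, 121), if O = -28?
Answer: 133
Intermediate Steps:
M = -151
u(N, J) = -12 (u(N, J) = 2 + (½)*(-28) = 2 - 14 = -12)
n(z, m) = -z (n(z, m) = z*(-1) = -z)
u(58, M) - n(V, 121) = -12 - (-1)*145 = -12 - 1*(-145) = -12 + 145 = 133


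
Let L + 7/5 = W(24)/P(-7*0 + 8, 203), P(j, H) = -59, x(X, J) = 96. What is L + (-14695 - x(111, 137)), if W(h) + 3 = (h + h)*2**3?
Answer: -4365663/295 ≈ -14799.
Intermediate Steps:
W(h) = -3 + 16*h (W(h) = -3 + (h + h)*2**3 = -3 + (2*h)*8 = -3 + 16*h)
L = -2318/295 (L = -7/5 + (-3 + 16*24)/(-59) = -7/5 + (-3 + 384)*(-1/59) = -7/5 + 381*(-1/59) = -7/5 - 381/59 = -2318/295 ≈ -7.8576)
L + (-14695 - x(111, 137)) = -2318/295 + (-14695 - 1*96) = -2318/295 + (-14695 - 96) = -2318/295 - 14791 = -4365663/295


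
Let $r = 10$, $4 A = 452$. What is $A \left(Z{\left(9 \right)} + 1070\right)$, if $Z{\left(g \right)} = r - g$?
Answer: $121023$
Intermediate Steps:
$A = 113$ ($A = \frac{1}{4} \cdot 452 = 113$)
$Z{\left(g \right)} = 10 - g$
$A \left(Z{\left(9 \right)} + 1070\right) = 113 \left(\left(10 - 9\right) + 1070\right) = 113 \left(1 + 1070\right) = 113 \cdot 1071 = 121023$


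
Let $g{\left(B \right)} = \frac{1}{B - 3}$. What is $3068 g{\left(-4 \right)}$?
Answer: $- \frac{3068}{7} \approx -438.29$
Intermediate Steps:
$g{\left(B \right)} = \frac{1}{-3 + B}$
$3068 g{\left(-4 \right)} = \frac{3068}{-3 - 4} = \frac{3068}{-7} = 3068 \left(- \frac{1}{7}\right) = - \frac{3068}{7}$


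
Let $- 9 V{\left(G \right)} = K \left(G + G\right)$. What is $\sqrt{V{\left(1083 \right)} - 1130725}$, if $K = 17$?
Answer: $\frac{i \sqrt{10213347}}{3} \approx 1065.3 i$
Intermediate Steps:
$V{\left(G \right)} = - \frac{34 G}{9}$ ($V{\left(G \right)} = - \frac{17 \left(G + G\right)}{9} = - \frac{17 \cdot 2 G}{9} = - \frac{34 G}{9}$)
$\sqrt{V{\left(1083 \right)} - 1130725} = \sqrt{\left(- \frac{34}{9}\right) 1083 - 1130725} = \sqrt{- \frac{12274}{3} - 1130725} = \sqrt{- \frac{3404449}{3}} = \frac{i \sqrt{10213347}}{3}$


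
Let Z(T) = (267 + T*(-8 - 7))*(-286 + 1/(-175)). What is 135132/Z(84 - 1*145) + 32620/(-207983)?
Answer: -1141368530190/2050722155201 ≈ -0.55657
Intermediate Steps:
Z(T) = -13363617/175 + 150153*T/35 (Z(T) = (267 + T*(-15))*(-286 - 1/175) = (267 - 15*T)*(-50051/175) = -13363617/175 + 150153*T/35)
135132/Z(84 - 1*145) + 32620/(-207983) = 135132/(-13363617/175 + 150153*(84 - 1*145)/35) + 32620/(-207983) = 135132/(-13363617/175 + 150153*(84 - 145)/35) + 32620*(-1/207983) = 135132/(-13363617/175 + (150153/35)*(-61)) - 32620/207983 = 135132/(-13363617/175 - 9159333/35) - 32620/207983 = 135132/(-59160282/175) - 32620/207983 = 135132*(-175/59160282) - 32620/207983 = -3941350/9860047 - 32620/207983 = -1141368530190/2050722155201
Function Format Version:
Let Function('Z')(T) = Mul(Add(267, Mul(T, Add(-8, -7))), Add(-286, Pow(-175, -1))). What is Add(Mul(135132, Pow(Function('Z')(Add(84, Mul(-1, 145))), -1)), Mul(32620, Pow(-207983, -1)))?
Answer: Rational(-1141368530190, 2050722155201) ≈ -0.55657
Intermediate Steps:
Function('Z')(T) = Add(Rational(-13363617, 175), Mul(Rational(150153, 35), T)) (Function('Z')(T) = Mul(Add(267, Mul(T, -15)), Add(-286, Rational(-1, 175))) = Mul(Add(267, Mul(-15, T)), Rational(-50051, 175)) = Add(Rational(-13363617, 175), Mul(Rational(150153, 35), T)))
Add(Mul(135132, Pow(Function('Z')(Add(84, Mul(-1, 145))), -1)), Mul(32620, Pow(-207983, -1))) = Add(Mul(135132, Pow(Add(Rational(-13363617, 175), Mul(Rational(150153, 35), Add(84, Mul(-1, 145)))), -1)), Mul(32620, Pow(-207983, -1))) = Add(Mul(135132, Pow(Add(Rational(-13363617, 175), Mul(Rational(150153, 35), Add(84, -145))), -1)), Mul(32620, Rational(-1, 207983))) = Add(Mul(135132, Pow(Add(Rational(-13363617, 175), Mul(Rational(150153, 35), -61)), -1)), Rational(-32620, 207983)) = Add(Mul(135132, Pow(Add(Rational(-13363617, 175), Rational(-9159333, 35)), -1)), Rational(-32620, 207983)) = Add(Mul(135132, Pow(Rational(-59160282, 175), -1)), Rational(-32620, 207983)) = Add(Mul(135132, Rational(-175, 59160282)), Rational(-32620, 207983)) = Add(Rational(-3941350, 9860047), Rational(-32620, 207983)) = Rational(-1141368530190, 2050722155201)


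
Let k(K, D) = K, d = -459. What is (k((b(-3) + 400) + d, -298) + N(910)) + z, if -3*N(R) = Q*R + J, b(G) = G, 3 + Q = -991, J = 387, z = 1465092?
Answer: 5299243/3 ≈ 1.7664e+6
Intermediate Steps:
Q = -994 (Q = -3 - 991 = -994)
N(R) = -129 + 994*R/3 (N(R) = -(-994*R + 387)/3 = -(387 - 994*R)/3 = -129 + 994*R/3)
(k((b(-3) + 400) + d, -298) + N(910)) + z = (((-3 + 400) - 459) + (-129 + (994/3)*910)) + 1465092 = ((397 - 459) + (-129 + 904540/3)) + 1465092 = (-62 + 904153/3) + 1465092 = 903967/3 + 1465092 = 5299243/3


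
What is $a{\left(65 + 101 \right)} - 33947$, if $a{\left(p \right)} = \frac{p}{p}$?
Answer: $-33946$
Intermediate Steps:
$a{\left(p \right)} = 1$
$a{\left(65 + 101 \right)} - 33947 = 1 - 33947 = -33946$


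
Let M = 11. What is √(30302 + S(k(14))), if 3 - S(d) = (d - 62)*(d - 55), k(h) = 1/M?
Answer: √3255581/11 ≈ 164.03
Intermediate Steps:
k(h) = 1/11
S(d) = 3 - (-62 + d)*(-55 + d) (S(d) = 3 - (d - 62)*(d - 55) = 3 - (-62 + d)*(-55 + d))
√(30302 + S(k(14))) = √(30302 + (-3407 - (1/11)² + 117*(1/11))) = √(30302 + (-3407 - 1*1/121 + 117/11)) = √(30302 + (-3407 - 1/121 + 117/11)) = √(30302 - 410961/121) = √(3255581/121) = √3255581/11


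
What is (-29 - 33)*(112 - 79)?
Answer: -2046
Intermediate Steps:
(-29 - 33)*(112 - 79) = -62*33 = -2046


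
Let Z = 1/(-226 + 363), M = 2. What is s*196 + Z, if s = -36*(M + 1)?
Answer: -2900015/137 ≈ -21168.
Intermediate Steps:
s = -108 (s = -36*(2 + 1) = -36*3 = -12*9 = -108)
Z = 1/137 ≈ 0.0072993
s*196 + Z = -108*196 + 1/137 = -21168 + 1/137 = -2900015/137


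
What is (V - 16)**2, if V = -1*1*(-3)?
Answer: 169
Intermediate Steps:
V = 3 (V = -1*(-3) = 3)
(V - 16)**2 = (3 - 16)**2 = (-13)**2 = 169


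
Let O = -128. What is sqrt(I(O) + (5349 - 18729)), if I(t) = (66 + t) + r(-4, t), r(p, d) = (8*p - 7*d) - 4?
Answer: 3*I*sqrt(1398) ≈ 112.17*I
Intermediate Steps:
r(p, d) = -4 - 7*d + 8*p (r(p, d) = (-7*d + 8*p) - 4 = -4 - 7*d + 8*p)
I(t) = 30 - 6*t (I(t) = (66 + t) + (-4 - 7*t + 8*(-4)) = (66 + t) + (-4 - 7*t - 32) = (66 + t) + (-36 - 7*t) = 30 - 6*t)
sqrt(I(O) + (5349 - 18729)) = sqrt((30 - 6*(-128)) + (5349 - 18729)) = sqrt((30 + 768) - 13380) = sqrt(798 - 13380) = sqrt(-12582) = 3*I*sqrt(1398)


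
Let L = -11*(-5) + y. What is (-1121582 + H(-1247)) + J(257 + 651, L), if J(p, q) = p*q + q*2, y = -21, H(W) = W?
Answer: -1091889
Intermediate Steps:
L = 34 (L = -11*(-5) - 21 = 55 - 21 = 34)
J(p, q) = 2*q + p*q (J(p, q) = p*q + 2*q = 2*q + p*q)
(-1121582 + H(-1247)) + J(257 + 651, L) = (-1121582 - 1247) + 34*(2 + (257 + 651)) = -1122829 + 34*(2 + 908) = -1122829 + 34*910 = -1122829 + 30940 = -1091889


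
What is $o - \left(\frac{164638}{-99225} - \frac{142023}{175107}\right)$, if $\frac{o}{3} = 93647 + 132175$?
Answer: $\frac{3923669767526797}{5791664025} \approx 6.7747 \cdot 10^{5}$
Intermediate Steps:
$o = 677466$ ($o = 3 \left(93647 + 132175\right) = 3 \cdot 225822 = 677466$)
$o - \left(\frac{164638}{-99225} - \frac{142023}{175107}\right) = 677466 - \left(\frac{164638}{-99225} - \frac{142023}{175107}\right) = 677466 - \left(164638 \left(- \frac{1}{99225}\right) - \frac{47341}{58369}\right) = 677466 - \left(- \frac{164638}{99225} - \frac{47341}{58369}\right) = 677466 - - \frac{14307166147}{5791664025} = 677466 + \frac{14307166147}{5791664025} = \frac{3923669767526797}{5791664025}$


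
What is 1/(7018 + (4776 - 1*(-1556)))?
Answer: 1/13350 ≈ 7.4906e-5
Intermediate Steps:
1/(7018 + (4776 - 1*(-1556))) = 1/(7018 + (4776 + 1556)) = 1/(7018 + 6332) = 1/13350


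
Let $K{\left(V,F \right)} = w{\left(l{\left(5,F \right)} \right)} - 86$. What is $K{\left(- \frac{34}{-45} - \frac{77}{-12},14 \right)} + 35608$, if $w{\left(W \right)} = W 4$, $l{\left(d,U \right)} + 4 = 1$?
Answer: $35510$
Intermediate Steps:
$l{\left(d,U \right)} = -3$ ($l{\left(d,U \right)} = -4 + 1 = -3$)
$w{\left(W \right)} = 4 W$
$K{\left(V,F \right)} = -98$ ($K{\left(V,F \right)} = 4 \left(-3\right) - 86 = -12 - 86 = -98$)
$K{\left(- \frac{34}{-45} - \frac{77}{-12},14 \right)} + 35608 = -98 + 35608 = 35510$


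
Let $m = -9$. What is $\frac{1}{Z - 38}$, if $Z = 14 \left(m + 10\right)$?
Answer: $- \frac{1}{24} \approx -0.041667$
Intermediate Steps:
$Z = 14$ ($Z = 14 \left(-9 + 10\right) = 14 \cdot 1 = 14$)
$\frac{1}{Z - 38} = \frac{1}{14 - 38} = \frac{1}{-24} = - \frac{1}{24}$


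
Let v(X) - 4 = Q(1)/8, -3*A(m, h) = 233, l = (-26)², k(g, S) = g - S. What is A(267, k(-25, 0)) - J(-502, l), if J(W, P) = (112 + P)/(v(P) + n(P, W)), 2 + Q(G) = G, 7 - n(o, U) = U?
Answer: -974911/12309 ≈ -79.203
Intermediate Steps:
n(o, U) = 7 - U
Q(G) = -2 + G
l = 676
A(m, h) = -233/3 (A(m, h) = -⅓*233 = -233/3)
v(X) = 31/8 (v(X) = 4 + (-2 + 1)/8 = 4 - 1*⅛ = 4 - ⅛ = 31/8)
J(W, P) = (112 + P)/(87/8 - W) (J(W, P) = (112 + P)/(31/8 + (7 - W)) = (112 + P)/(87/8 - W))
A(267, k(-25, 0)) - J(-502, l) = -233/3 - 8*(112 + 676)/(87 - 8*(-502)) = -233/3 - 8*788/(87 + 4016) = -233/3 - 8*788/4103 = -233/3 - 1*6304/4103 = -233/3 - 6304/4103 = -974911/12309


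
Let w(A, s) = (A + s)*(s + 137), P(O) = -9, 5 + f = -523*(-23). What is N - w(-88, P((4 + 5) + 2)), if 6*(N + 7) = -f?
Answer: 10405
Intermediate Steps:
f = 12024 (f = -5 - 523*(-23) = -5 + 12029 = 12024)
w(A, s) = (137 + s)*(A + s) (w(A, s) = (A + s)*(137 + s) = (137 + s)*(A + s))
N = -2011 (N = -7 + (-1*12024)/6 = -7 + (1/6)*(-12024) = -7 - 2004 = -2011)
N - w(-88, P((4 + 5) + 2)) = -2011 - ((-9)**2 + 137*(-88) + 137*(-9) - 88*(-9)) = -2011 - (81 - 12056 - 1233 + 792) = -2011 - 1*(-12416) = -2011 + 12416 = 10405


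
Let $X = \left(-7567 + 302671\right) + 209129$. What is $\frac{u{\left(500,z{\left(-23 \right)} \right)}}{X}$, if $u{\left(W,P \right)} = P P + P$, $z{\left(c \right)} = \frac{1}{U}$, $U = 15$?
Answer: $\frac{16}{113452425} \approx 1.4103 \cdot 10^{-7}$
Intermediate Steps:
$z{\left(c \right)} = \frac{1}{15}$
$u{\left(W,P \right)} = P + P^{2}$ ($u{\left(W,P \right)} = P^{2} + P = P + P^{2}$)
$X = 504233$ ($X = 295104 + 209129 = 504233$)
$\frac{u{\left(500,z{\left(-23 \right)} \right)}}{X} = \frac{\frac{1}{15} \left(1 + \frac{1}{15}\right)}{504233} = \frac{1}{15} \cdot \frac{16}{15} \cdot \frac{1}{504233} = \frac{16}{225} \cdot \frac{1}{504233} = \frac{16}{113452425}$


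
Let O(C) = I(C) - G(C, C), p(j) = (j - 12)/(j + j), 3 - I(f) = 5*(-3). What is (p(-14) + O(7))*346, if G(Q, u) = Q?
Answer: 28891/7 ≈ 4127.3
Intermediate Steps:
I(f) = 18 (I(f) = 3 - 5*(-3) = 3 - 1*(-15) = 3 + 15 = 18)
p(j) = (-12 + j)/(2*j) (p(j) = (-12 + j)/((2*j)) = (-12 + j)*(1/(2*j)) = (-12 + j)/(2*j))
O(C) = 18 - C
(p(-14) + O(7))*346 = ((½)*(-12 - 14)/(-14) + (18 - 1*7))*346 = ((½)*(-1/14)*(-26) + (18 - 7))*346 = (13/14 + 11)*346 = (167/14)*346 = 28891/7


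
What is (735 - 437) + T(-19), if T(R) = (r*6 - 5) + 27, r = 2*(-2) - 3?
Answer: 278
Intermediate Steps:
r = -7 (r = -4 - 3 = -7)
T(R) = -20 (T(R) = (-7*6 - 5) + 27 = (-42 - 5) + 27 = -47 + 27 = -20)
(735 - 437) + T(-19) = (735 - 437) - 20 = 298 - 20 = 278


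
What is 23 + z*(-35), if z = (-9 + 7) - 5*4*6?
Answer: 4293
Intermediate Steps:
z = -122 (z = -2 - 20*6 = -2 - 120 = -122)
23 + z*(-35) = 23 - 122*(-35) = 23 + 4270 = 4293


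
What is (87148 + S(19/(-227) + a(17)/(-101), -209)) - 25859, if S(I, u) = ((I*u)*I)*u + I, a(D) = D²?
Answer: 231366161031791/525647329 ≈ 4.4015e+5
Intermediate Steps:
S(I, u) = I + I²*u² (S(I, u) = (u*I²)*u + I = I²*u² + I = I + I²*u²)
(87148 + S(19/(-227) + a(17)/(-101), -209)) - 25859 = (87148 + (19/(-227) + 17²/(-101))*(1 + (19/(-227) + 17²/(-101))*(-209)²)) - 25859 = (87148 + (19*(-1/227) + 289*(-1/101))*(1 + (19*(-1/227) + 289*(-1/101))*43681)) - 25859 = (87148 + (-19/227 - 289/101)*(1 + (-19/227 - 289/101)*43681)) - 25859 = (87148 - 67522*(1 - 67522/22927*43681)/22927) - 25859 = (87148 - 67522*(1 - 2949428482/22927)/22927) - 25859 = (87148 - 67522/22927*(-2949405555/22927)) - 25859 = (87148 + 199149761884710/525647329) - 25859 = 244958875312402/525647329 - 25859 = 231366161031791/525647329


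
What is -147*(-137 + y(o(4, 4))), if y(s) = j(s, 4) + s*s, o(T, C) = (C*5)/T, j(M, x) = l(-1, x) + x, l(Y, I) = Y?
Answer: 16023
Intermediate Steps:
j(M, x) = -1 + x
o(T, C) = 5*C/T (o(T, C) = (5*C)/T = 5*C/T)
y(s) = 3 + s**2 (y(s) = (-1 + 4) + s*s = 3 + s**2)
-147*(-137 + y(o(4, 4))) = -147*(-137 + (3 + (5*4/4)**2)) = -147*(-137 + (3 + (5*4*(1/4))**2)) = -147*(-137 + (3 + 5**2)) = -147*(-137 + (3 + 25)) = -147*(-137 + 28) = -147*(-109) = 16023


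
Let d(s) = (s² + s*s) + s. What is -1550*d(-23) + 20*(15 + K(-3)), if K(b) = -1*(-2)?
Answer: -1603910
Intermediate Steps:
K(b) = 2
d(s) = s + 2*s² (d(s) = (s² + s²) + s = 2*s² + s = s + 2*s²)
-1550*d(-23) + 20*(15 + K(-3)) = -(-35650)*(1 + 2*(-23)) + 20*(15 + 2) = -(-35650)*(1 - 46) + 20*17 = -(-35650)*(-45) + 340 = -1550*1035 + 340 = -1604250 + 340 = -1603910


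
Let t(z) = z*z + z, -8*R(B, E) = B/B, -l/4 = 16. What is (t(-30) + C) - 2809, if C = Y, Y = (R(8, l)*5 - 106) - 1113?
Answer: -25269/8 ≈ -3158.6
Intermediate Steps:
l = -64 (l = -4*16 = -64)
R(B, E) = -⅛ (R(B, E) = -B/(8*B) = -⅛*1 = -⅛)
Y = -9757/8 (Y = (-⅛*5 - 106) - 1113 = (-5/8 - 106) - 1113 = -853/8 - 1113 = -9757/8 ≈ -1219.6)
t(z) = z + z² (t(z) = z² + z = z + z²)
C = -9757/8 ≈ -1219.6
(t(-30) + C) - 2809 = (-30*(1 - 30) - 9757/8) - 2809 = (-30*(-29) - 9757/8) - 2809 = (870 - 9757/8) - 2809 = -2797/8 - 2809 = -25269/8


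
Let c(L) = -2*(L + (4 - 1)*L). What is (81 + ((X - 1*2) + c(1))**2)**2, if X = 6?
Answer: 9409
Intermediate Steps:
c(L) = -8*L (c(L) = -2*(L + 3*L) = -8*L)
(81 + ((X - 1*2) + c(1))**2)**2 = (81 + ((6 - 1*2) - 8*1)**2)**2 = (81 + ((6 - 2) - 8)**2)**2 = (81 + (4 - 8)**2)**2 = (81 + (-4)**2)**2 = (81 + 16)**2 = 97**2 = 9409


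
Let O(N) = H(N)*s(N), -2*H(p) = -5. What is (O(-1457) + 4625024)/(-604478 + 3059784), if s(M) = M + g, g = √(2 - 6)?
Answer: 9242763/4910612 + 5*I/2455306 ≈ 1.8822 + 2.0364e-6*I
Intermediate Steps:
g = 2*I (g = √(-4) = 2*I ≈ 2.0*I)
s(M) = M + 2*I
H(p) = 5/2 (H(p) = -½*(-5) = 5/2)
O(N) = 5*I + 5*N/2 (O(N) = 5*(N + 2*I)/2 = 5*I + 5*N/2)
(O(-1457) + 4625024)/(-604478 + 3059784) = ((5*I + (5/2)*(-1457)) + 4625024)/(-604478 + 3059784) = ((5*I - 7285/2) + 4625024)/2455306 = ((-7285/2 + 5*I) + 4625024)*(1/2455306) = (9242763/2 + 5*I)*(1/2455306) = 9242763/4910612 + 5*I/2455306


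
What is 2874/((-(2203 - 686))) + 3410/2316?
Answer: -741607/1756686 ≈ -0.42216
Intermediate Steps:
2874/((-(2203 - 686))) + 3410/2316 = 2874/((-1*1517)) + 3410*(1/2316) = 2874/(-1517) + 1705/1158 = 2874*(-1/1517) + 1705/1158 = -2874/1517 + 1705/1158 = -741607/1756686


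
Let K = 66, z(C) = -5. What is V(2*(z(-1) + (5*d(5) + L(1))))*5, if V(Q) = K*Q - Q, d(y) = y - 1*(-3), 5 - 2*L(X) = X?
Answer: 24050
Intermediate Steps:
L(X) = 5/2 - X/2
d(y) = 3 + y (d(y) = y + 3 = 3 + y)
V(Q) = 65*Q (V(Q) = 66*Q - Q = 65*Q)
V(2*(z(-1) + (5*d(5) + L(1))))*5 = (65*(2*(-5 + (5*(3 + 5) + (5/2 - ½*1)))))*5 = (65*(2*(-5 + (5*8 + (5/2 - ½)))))*5 = (65*(2*(-5 + (40 + 2))))*5 = (65*(2*(-5 + 42)))*5 = (65*(2*37))*5 = (65*74)*5 = 4810*5 = 24050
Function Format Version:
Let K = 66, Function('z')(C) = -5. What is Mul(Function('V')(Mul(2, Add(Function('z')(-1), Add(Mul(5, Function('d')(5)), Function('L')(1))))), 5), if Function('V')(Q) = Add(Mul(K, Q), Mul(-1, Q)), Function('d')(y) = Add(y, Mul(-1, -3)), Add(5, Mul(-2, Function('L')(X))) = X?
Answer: 24050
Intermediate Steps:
Function('L')(X) = Add(Rational(5, 2), Mul(Rational(-1, 2), X))
Function('d')(y) = Add(3, y) (Function('d')(y) = Add(y, 3) = Add(3, y))
Function('V')(Q) = Mul(65, Q) (Function('V')(Q) = Add(Mul(66, Q), Mul(-1, Q)) = Mul(65, Q))
Mul(Function('V')(Mul(2, Add(Function('z')(-1), Add(Mul(5, Function('d')(5)), Function('L')(1))))), 5) = Mul(Mul(65, Mul(2, Add(-5, Add(Mul(5, Add(3, 5)), Add(Rational(5, 2), Mul(Rational(-1, 2), 1)))))), 5) = Mul(Mul(65, Mul(2, Add(-5, Add(Mul(5, 8), Add(Rational(5, 2), Rational(-1, 2)))))), 5) = Mul(Mul(65, Mul(2, Add(-5, Add(40, 2)))), 5) = Mul(Mul(65, Mul(2, Add(-5, 42))), 5) = Mul(Mul(65, Mul(2, 37)), 5) = Mul(Mul(65, 74), 5) = Mul(4810, 5) = 24050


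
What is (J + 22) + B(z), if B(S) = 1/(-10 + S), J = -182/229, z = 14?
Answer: 19653/916 ≈ 21.455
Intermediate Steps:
J = -182/229 (J = -182*1/229 = -182/229 ≈ -0.79476)
(J + 22) + B(z) = (-182/229 + 22) + 1/(-10 + 14) = 4856/229 + 1/4 = 19653/916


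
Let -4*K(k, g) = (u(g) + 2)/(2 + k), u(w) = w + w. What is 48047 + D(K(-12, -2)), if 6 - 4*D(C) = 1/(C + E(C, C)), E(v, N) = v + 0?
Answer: 48051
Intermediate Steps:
E(v, N) = v
u(w) = 2*w
K(k, g) = -(2 + 2*g)/(4*(2 + k)) (K(k, g) = -(2*g + 2)/(4*(2 + k)) = -(2 + 2*g)/(4*(2 + k)))
D(C) = 3/2 - 1/(8*C) (D(C) = 3/2 - 1/(4*(C + C)) = 3/2 - 1/(2*C)/4 = 3/2 - 1/(8*C))
48047 + D(K(-12, -2)) = 48047 + (-1 + 12*((-1 - 1*(-2))/(2*(2 - 12))))/(8*(((-1 - 1*(-2))/(2*(2 - 12))))) = 48047 + (-1 + 12*((½)*(-1 + 2)/(-10)))/(8*(((½)*(-1 + 2)/(-10)))) = 48047 + (-1 + 12*((½)*(-⅒)*1))/(8*(((½)*(-⅒)*1))) = 48047 + (-1 + 12*(-1/20))/(8*(-1/20)) = 48047 + (⅛)*(-20)*(-1 - ⅗) = 48047 + (⅛)*(-20)*(-8/5) = 48047 + 4 = 48051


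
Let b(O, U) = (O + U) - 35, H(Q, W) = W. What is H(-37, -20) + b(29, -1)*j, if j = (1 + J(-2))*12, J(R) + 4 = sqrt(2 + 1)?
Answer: 232 - 84*sqrt(3) ≈ 86.508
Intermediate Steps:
J(R) = -4 + sqrt(3) (J(R) = -4 + sqrt(2 + 1) = -4 + sqrt(3))
j = -36 + 12*sqrt(3) (j = (1 + (-4 + sqrt(3)))*12 = (-3 + sqrt(3))*12 = -36 + 12*sqrt(3) ≈ -15.215)
b(O, U) = -35 + O + U
H(-37, -20) + b(29, -1)*j = -20 + (-35 + 29 - 1)*(-36 + 12*sqrt(3)) = -20 - 7*(-36 + 12*sqrt(3)) = -20 + (252 - 84*sqrt(3)) = 232 - 84*sqrt(3)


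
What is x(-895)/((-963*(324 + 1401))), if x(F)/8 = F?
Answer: 1432/332235 ≈ 0.0043102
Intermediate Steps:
x(F) = 8*F
x(-895)/((-963*(324 + 1401))) = (8*(-895))/((-963*(324 + 1401))) = -7160/((-963*1725)) = -7160/(-1661175) = -7160*(-1/1661175) = 1432/332235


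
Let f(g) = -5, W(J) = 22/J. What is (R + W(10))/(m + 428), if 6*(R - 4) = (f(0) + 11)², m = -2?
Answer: 61/2130 ≈ 0.028638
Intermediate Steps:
R = 10 (R = 4 + (-5 + 11)²/6 = 4 + (⅙)*6² = 4 + (⅙)*36 = 4 + 6 = 10)
(R + W(10))/(m + 428) = (10 + 22/10)/(-2 + 428) = (10 + 22*(⅒))/426 = (10 + 11/5)*(1/426) = (61/5)*(1/426) = 61/2130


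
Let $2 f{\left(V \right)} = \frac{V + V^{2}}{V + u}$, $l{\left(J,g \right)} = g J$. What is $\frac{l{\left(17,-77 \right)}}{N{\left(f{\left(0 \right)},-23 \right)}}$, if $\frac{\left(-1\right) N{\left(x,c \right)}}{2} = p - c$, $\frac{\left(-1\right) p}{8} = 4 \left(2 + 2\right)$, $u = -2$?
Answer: $- \frac{187}{30} \approx -6.2333$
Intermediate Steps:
$l{\left(J,g \right)} = J g$
$f{\left(V \right)} = \frac{V + V^{2}}{2 \left(-2 + V\right)}$ ($f{\left(V \right)} = \frac{\left(V + V^{2}\right) \frac{1}{V - 2}}{2} = \frac{\left(V + V^{2}\right) \frac{1}{-2 + V}}{2} = \frac{\frac{1}{-2 + V} \left(V + V^{2}\right)}{2} = \frac{V + V^{2}}{2 \left(-2 + V\right)}$)
$p = -128$ ($p = - 8 \cdot 4 \left(2 + 2\right) = - 8 \cdot 4 \cdot 4 = \left(-8\right) 16 = -128$)
$N{\left(x,c \right)} = 256 + 2 c$ ($N{\left(x,c \right)} = - 2 \left(-128 - c\right) = 256 + 2 c$)
$\frac{l{\left(17,-77 \right)}}{N{\left(f{\left(0 \right)},-23 \right)}} = \frac{17 \left(-77\right)}{256 + 2 \left(-23\right)} = - \frac{1309}{256 - 46} = - \frac{1309}{210} = \left(-1309\right) \frac{1}{210} = - \frac{187}{30}$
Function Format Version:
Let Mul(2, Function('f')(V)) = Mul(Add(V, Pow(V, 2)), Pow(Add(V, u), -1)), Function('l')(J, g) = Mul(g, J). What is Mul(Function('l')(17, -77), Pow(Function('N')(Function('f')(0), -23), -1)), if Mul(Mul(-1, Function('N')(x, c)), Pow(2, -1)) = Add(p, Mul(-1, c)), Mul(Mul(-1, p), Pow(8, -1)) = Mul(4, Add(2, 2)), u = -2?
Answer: Rational(-187, 30) ≈ -6.2333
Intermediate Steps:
Function('l')(J, g) = Mul(J, g)
Function('f')(V) = Mul(Rational(1, 2), Pow(Add(-2, V), -1), Add(V, Pow(V, 2))) (Function('f')(V) = Mul(Rational(1, 2), Mul(Add(V, Pow(V, 2)), Pow(Add(V, -2), -1))) = Mul(Rational(1, 2), Mul(Add(V, Pow(V, 2)), Pow(Add(-2, V), -1))) = Mul(Rational(1, 2), Mul(Pow(Add(-2, V), -1), Add(V, Pow(V, 2)))) = Mul(Rational(1, 2), Pow(Add(-2, V), -1), Add(V, Pow(V, 2))))
p = -128 (p = Mul(-8, Mul(4, Add(2, 2))) = Mul(-8, Mul(4, 4)) = Mul(-8, 16) = -128)
Function('N')(x, c) = Add(256, Mul(2, c)) (Function('N')(x, c) = Mul(-2, Add(-128, Mul(-1, c))) = Add(256, Mul(2, c)))
Mul(Function('l')(17, -77), Pow(Function('N')(Function('f')(0), -23), -1)) = Mul(Mul(17, -77), Pow(Add(256, Mul(2, -23)), -1)) = Mul(-1309, Pow(Add(256, -46), -1)) = Mul(-1309, Pow(210, -1)) = Mul(-1309, Rational(1, 210)) = Rational(-187, 30)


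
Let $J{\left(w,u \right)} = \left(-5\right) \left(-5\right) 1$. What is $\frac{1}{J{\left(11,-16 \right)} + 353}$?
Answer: $\frac{1}{378} \approx 0.0026455$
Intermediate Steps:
$J{\left(w,u \right)} = 25$ ($J{\left(w,u \right)} = 25 \cdot 1 = 25$)
$\frac{1}{J{\left(11,-16 \right)} + 353} = \frac{1}{25 + 353} = \frac{1}{378}$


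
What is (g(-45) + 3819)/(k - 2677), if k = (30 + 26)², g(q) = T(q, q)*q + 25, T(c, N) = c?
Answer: 5869/459 ≈ 12.786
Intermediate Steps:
g(q) = 25 + q² (g(q) = q*q + 25 = q² + 25 = 25 + q²)
k = 3136 (k = 56² = 3136)
(g(-45) + 3819)/(k - 2677) = ((25 + (-45)²) + 3819)/(3136 - 2677) = ((25 + 2025) + 3819)/459 = (2050 + 3819)*(1/459) = 5869*(1/459) = 5869/459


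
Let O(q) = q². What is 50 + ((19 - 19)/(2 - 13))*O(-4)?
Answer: 50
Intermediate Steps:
50 + ((19 - 19)/(2 - 13))*O(-4) = 50 + ((19 - 19)/(2 - 13))*(-4)² = 50 + (0/(-11))*16 = 50 + (0*(-1/11))*16 = 50 + 0*16 = 50 + 0 = 50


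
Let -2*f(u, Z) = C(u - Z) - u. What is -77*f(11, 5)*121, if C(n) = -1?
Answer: -55902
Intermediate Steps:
f(u, Z) = ½ + u/2 (f(u, Z) = -(-1 - u)/2 = ½ + u/2)
-77*f(11, 5)*121 = -77*(½ + (½)*11)*121 = -77*(½ + 11/2)*121 = -77*6*121 = -462*121 = -55902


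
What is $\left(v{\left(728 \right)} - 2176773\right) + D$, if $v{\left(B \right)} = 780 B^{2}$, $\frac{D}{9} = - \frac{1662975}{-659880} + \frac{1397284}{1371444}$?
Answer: $\frac{229716674228868831}{558634856} \approx 4.1121 \cdot 10^{8}$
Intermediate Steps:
$D = \frac{17792871399}{558634856}$ ($D = 9 \left(- \frac{1662975}{-659880} + \frac{1397284}{1371444}\right) = 9 \left(\left(-1662975\right) \left(- \frac{1}{659880}\right) + 1397284 \cdot \frac{1}{1371444}\right) = 9 \left(\frac{36955}{14664} + \frac{349321}{342861}\right) = 9 \cdot \frac{1976985711}{558634856} = \frac{17792871399}{558634856} \approx 31.851$)
$\left(v{\left(728 \right)} - 2176773\right) + D = \left(780 \cdot 728^{2} - 2176773\right) + \frac{17792871399}{558634856} = \left(780 \cdot 529984 - 2176773\right) + \frac{17792871399}{558634856} = \left(413387520 - 2176773\right) + \frac{17792871399}{558634856} = 411210747 + \frac{17792871399}{558634856} = \frac{229716674228868831}{558634856}$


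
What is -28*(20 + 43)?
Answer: -1764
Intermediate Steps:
-28*(20 + 43) = -28*63 = -1764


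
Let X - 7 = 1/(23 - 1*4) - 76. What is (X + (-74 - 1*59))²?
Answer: 14722569/361 ≈ 40783.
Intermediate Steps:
X = -1310/19 (X = 7 + (1/(23 - 1*4) - 76) = 7 + (1/(23 - 4) - 76) = 7 + (1/19 - 76) = 7 - 1443/19 = -1310/19 ≈ -68.947)
(X + (-74 - 1*59))² = (-1310/19 + (-74 - 1*59))² = (-1310/19 + (-74 - 59))² = (-1310/19 - 133)² = (-3837/19)² = 14722569/361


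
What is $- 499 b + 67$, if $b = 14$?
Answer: $-6919$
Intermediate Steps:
$- 499 b + 67 = \left(-499\right) 14 + 67 = -6986 + 67 = -6919$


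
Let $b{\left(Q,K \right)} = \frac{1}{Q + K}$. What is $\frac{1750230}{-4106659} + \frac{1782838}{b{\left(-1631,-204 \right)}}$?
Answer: $- \frac{13434966664724300}{4106659} \approx -3.2715 \cdot 10^{9}$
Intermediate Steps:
$b{\left(Q,K \right)} = \frac{1}{K + Q}$
$\frac{1750230}{-4106659} + \frac{1782838}{b{\left(-1631,-204 \right)}} = \frac{1750230}{-4106659} + \frac{1782838}{\frac{1}{-204 - 1631}} = 1750230 \left(- \frac{1}{4106659}\right) + \frac{1782838}{\frac{1}{-1835}} = - \frac{1750230}{4106659} + \frac{1782838}{- \frac{1}{1835}} = - \frac{1750230}{4106659} + 1782838 \left(-1835\right) = - \frac{1750230}{4106659} - 3271507730 = - \frac{13434966664724300}{4106659}$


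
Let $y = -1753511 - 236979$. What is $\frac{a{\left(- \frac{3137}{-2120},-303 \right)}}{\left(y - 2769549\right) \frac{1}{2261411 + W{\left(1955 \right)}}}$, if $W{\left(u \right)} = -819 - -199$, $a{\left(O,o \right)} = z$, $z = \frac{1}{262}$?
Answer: $- \frac{2260791}{1247130218} \approx -0.0018128$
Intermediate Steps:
$z = \frac{1}{262} \approx 0.0038168$
$y = -1990490$
$a{\left(O,o \right)} = \frac{1}{262}$
$W{\left(u \right)} = -620$ ($W{\left(u \right)} = -819 + 199 = -620$)
$\frac{a{\left(- \frac{3137}{-2120},-303 \right)}}{\left(y - 2769549\right) \frac{1}{2261411 + W{\left(1955 \right)}}} = \frac{1}{262 \frac{-1990490 - 2769549}{2261411 - 620}} = \frac{1}{262 \left(- \frac{4760039}{2260791}\right)} = \frac{1}{262} \left(- \frac{2260791}{4760039}\right) = - \frac{2260791}{1247130218}$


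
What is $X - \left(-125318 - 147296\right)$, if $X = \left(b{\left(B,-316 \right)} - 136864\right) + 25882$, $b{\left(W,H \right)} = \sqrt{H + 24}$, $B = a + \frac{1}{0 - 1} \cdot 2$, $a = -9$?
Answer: $161632 + 2 i \sqrt{73} \approx 1.6163 \cdot 10^{5} + 17.088 i$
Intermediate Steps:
$B = -11$ ($B = -9 + \frac{1}{0 - 1} \cdot 2 = -9 + \frac{1}{-1} \cdot 2 = -9 - 2 = -11$)
$b{\left(W,H \right)} = \sqrt{24 + H}$
$X = -110982 + 2 i \sqrt{73}$ ($X = \left(\sqrt{24 - 316} - 136864\right) + 25882 = \left(\sqrt{-292} - 136864\right) + 25882 = \left(2 i \sqrt{73} - 136864\right) + 25882 = \left(-136864 + 2 i \sqrt{73}\right) + 25882 = -110982 + 2 i \sqrt{73} \approx -1.1098 \cdot 10^{5} + 17.088 i$)
$X - \left(-125318 - 147296\right) = \left(-110982 + 2 i \sqrt{73}\right) - \left(-125318 - 147296\right) = \left(-110982 + 2 i \sqrt{73}\right) - -272614 = \left(-110982 + 2 i \sqrt{73}\right) + 272614 = 161632 + 2 i \sqrt{73}$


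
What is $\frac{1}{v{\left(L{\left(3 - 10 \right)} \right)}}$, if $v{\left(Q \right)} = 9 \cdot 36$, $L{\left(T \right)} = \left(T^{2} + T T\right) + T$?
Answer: $\frac{1}{324} \approx 0.0030864$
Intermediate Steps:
$L{\left(T \right)} = T + 2 T^{2}$ ($L{\left(T \right)} = \left(T^{2} + T^{2}\right) + T = 2 T^{2} + T = T + 2 T^{2}$)
$v{\left(Q \right)} = 324$
$\frac{1}{v{\left(L{\left(3 - 10 \right)} \right)}} = \frac{1}{324}$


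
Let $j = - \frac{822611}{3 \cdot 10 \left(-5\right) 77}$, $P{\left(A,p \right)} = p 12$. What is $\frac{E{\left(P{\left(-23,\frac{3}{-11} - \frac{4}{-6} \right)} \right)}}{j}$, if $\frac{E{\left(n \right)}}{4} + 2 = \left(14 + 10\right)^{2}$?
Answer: $\frac{26518800}{822611} \approx 32.237$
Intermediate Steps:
$P{\left(A,p \right)} = 12 p$
$E{\left(n \right)} = 2296$ ($E{\left(n \right)} = -8 + 4 \left(14 + 10\right)^{2} = -8 + 4 \cdot 24^{2} = -8 + 4 \cdot 576 = -8 + 2304 = 2296$)
$j = \frac{822611}{11550}$ ($j = - \frac{822611}{30 \left(-5\right) 77} = - \frac{822611}{\left(-150\right) 77} = - \frac{822611}{-11550} = \left(-822611\right) \left(- \frac{1}{11550}\right) = \frac{822611}{11550} \approx 71.222$)
$\frac{E{\left(P{\left(-23,\frac{3}{-11} - \frac{4}{-6} \right)} \right)}}{j} = \frac{2296}{\frac{822611}{11550}} = 2296 \cdot \frac{11550}{822611} = \frac{26518800}{822611}$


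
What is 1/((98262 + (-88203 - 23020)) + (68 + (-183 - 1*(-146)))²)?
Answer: -1/12000 ≈ -8.3333e-5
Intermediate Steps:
1/((98262 + (-88203 - 23020)) + (68 + (-183 - 1*(-146)))²) = 1/((98262 - 111223) + (68 + (-183 + 146))²) = 1/(-12961 + (68 - 37)²) = 1/(-12961 + 31²) = 1/(-12961 + 961) = 1/(-12000) = -1/12000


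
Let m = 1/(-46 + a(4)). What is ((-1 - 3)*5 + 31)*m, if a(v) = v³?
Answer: 11/18 ≈ 0.61111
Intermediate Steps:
m = 1/18 (m = 1/(-46 + 4³) = 1/(-46 + 64) = 1/18 ≈ 0.055556)
((-1 - 3)*5 + 31)*m = ((-1 - 3)*5 + 31)*(1/18) = (-4*5 + 31)*(1/18) = (-20 + 31)*(1/18) = 11*(1/18) = 11/18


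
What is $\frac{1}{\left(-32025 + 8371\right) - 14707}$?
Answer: $- \frac{1}{38361} \approx -2.6068 \cdot 10^{-5}$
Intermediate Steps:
$\frac{1}{\left(-32025 + 8371\right) - 14707} = \frac{1}{-23654 - 14707} = \frac{1}{-38361} = - \frac{1}{38361}$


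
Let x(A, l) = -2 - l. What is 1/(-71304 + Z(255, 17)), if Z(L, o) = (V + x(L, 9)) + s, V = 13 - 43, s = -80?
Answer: -1/71425 ≈ -1.4001e-5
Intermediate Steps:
V = -30
Z(L, o) = -121 (Z(L, o) = (-30 + (-2 - 1*9)) - 80 = (-30 + (-2 - 9)) - 80 = (-30 - 11) - 80 = -41 - 80 = -121)
1/(-71304 + Z(255, 17)) = 1/(-71304 - 121) = 1/(-71425) = -1/71425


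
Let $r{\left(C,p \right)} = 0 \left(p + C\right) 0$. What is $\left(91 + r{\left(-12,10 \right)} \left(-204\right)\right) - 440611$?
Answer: $-440520$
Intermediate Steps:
$r{\left(C,p \right)} = 0$ ($r{\left(C,p \right)} = 0 \left(C + p\right) 0 = 0 \cdot 0 = 0$)
$\left(91 + r{\left(-12,10 \right)} \left(-204\right)\right) - 440611 = \left(91 + 0 \left(-204\right)\right) - 440611 = \left(91 + 0\right) - 440611 = 91 - 440611 = -440520$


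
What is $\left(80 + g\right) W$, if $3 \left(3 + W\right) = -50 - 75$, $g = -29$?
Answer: $-2278$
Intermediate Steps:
$W = - \frac{134}{3}$ ($W = -3 + \frac{-50 - 75}{3} = -3 + \frac{1}{3} \left(-125\right) = -3 - \frac{125}{3} = - \frac{134}{3} \approx -44.667$)
$\left(80 + g\right) W = \left(80 - 29\right) \left(- \frac{134}{3}\right) = 51 \left(- \frac{134}{3}\right) = -2278$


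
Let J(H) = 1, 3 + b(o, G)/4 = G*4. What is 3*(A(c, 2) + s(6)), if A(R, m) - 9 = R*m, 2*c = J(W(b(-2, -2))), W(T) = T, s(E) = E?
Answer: 48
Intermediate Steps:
b(o, G) = -12 + 16*G (b(o, G) = -12 + 4*(G*4) = -12 + 4*(4*G) = -12 + 16*G)
c = 1/2 (c = (1/2)*1 = 1/2 ≈ 0.50000)
A(R, m) = 9 + R*m
3*(A(c, 2) + s(6)) = 3*((9 + (1/2)*2) + 6) = 3*((9 + 1) + 6) = 3*(10 + 6) = 3*16 = 48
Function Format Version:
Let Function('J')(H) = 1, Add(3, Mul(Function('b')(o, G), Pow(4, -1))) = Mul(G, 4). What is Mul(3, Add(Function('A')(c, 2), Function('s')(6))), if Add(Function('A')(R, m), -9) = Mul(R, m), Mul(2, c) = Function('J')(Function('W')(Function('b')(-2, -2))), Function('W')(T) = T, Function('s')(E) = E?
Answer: 48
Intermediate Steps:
Function('b')(o, G) = Add(-12, Mul(16, G)) (Function('b')(o, G) = Add(-12, Mul(4, Mul(G, 4))) = Add(-12, Mul(4, Mul(4, G))) = Add(-12, Mul(16, G)))
c = Rational(1, 2) (c = Mul(Rational(1, 2), 1) = Rational(1, 2) ≈ 0.50000)
Function('A')(R, m) = Add(9, Mul(R, m))
Mul(3, Add(Function('A')(c, 2), Function('s')(6))) = Mul(3, Add(Add(9, Mul(Rational(1, 2), 2)), 6)) = Mul(3, Add(Add(9, 1), 6)) = Mul(3, Add(10, 6)) = Mul(3, 16) = 48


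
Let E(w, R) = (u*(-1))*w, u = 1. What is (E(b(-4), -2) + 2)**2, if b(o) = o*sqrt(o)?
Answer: -60 + 32*I ≈ -60.0 + 32.0*I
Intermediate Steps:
b(o) = o**(3/2)
E(w, R) = -w (E(w, R) = (1*(-1))*w = -w)
(E(b(-4), -2) + 2)**2 = (-(-4)**(3/2) + 2)**2 = (-(-8)*I + 2)**2 = (8*I + 2)**2 = (2 + 8*I)**2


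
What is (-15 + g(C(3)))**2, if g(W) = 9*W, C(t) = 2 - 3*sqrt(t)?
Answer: 2196 - 162*sqrt(3) ≈ 1915.4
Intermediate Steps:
(-15 + g(C(3)))**2 = (-15 + 9*(2 - 3*sqrt(3)))**2 = (-15 + (18 - 27*sqrt(3)))**2 = (3 - 27*sqrt(3))**2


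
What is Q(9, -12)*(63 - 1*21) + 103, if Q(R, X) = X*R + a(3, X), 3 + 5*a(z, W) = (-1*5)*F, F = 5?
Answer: -23341/5 ≈ -4668.2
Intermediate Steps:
a(z, W) = -28/5 (a(z, W) = -⅗ + (-1*5*5)/5 = -⅗ + (-5*5)/5 = -⅗ + (⅕)*(-25) = -⅗ - 5 = -28/5)
Q(R, X) = -28/5 + R*X (Q(R, X) = X*R - 28/5 = R*X - 28/5 = -28/5 + R*X)
Q(9, -12)*(63 - 1*21) + 103 = (-28/5 + 9*(-12))*(63 - 1*21) + 103 = (-28/5 - 108)*(63 - 21) + 103 = -568/5*42 + 103 = -23856/5 + 103 = -23341/5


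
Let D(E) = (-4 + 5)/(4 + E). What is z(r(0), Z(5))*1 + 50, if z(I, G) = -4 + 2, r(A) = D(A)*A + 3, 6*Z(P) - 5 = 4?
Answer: 48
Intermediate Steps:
Z(P) = 3/2 (Z(P) = ⅚ + (⅙)*4 = ⅚ + ⅔ = 3/2)
D(E) = 1/(4 + E)
r(A) = 3 + A/(4 + A) (r(A) = A/(4 + A) + 3 = 3 + A/(4 + A))
z(I, G) = -2
z(r(0), Z(5))*1 + 50 = -2*1 + 50 = -2 + 50 = 48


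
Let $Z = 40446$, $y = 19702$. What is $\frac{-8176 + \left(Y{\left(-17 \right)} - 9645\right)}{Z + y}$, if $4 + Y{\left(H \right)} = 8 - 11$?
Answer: $- \frac{4457}{15037} \approx -0.2964$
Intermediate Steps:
$Y{\left(H \right)} = -7$ ($Y{\left(H \right)} = -4 + \left(8 - 11\right) = -4 - 3 = -7$)
$\frac{-8176 + \left(Y{\left(-17 \right)} - 9645\right)}{Z + y} = \frac{-8176 - 9652}{40446 + 19702} = \frac{-8176 - 9652}{60148} = \left(-17828\right) \frac{1}{60148} = - \frac{4457}{15037}$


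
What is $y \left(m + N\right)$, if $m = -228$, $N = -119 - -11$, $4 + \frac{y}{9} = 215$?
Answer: $-638064$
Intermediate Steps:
$y = 1899$ ($y = -36 + 9 \cdot 215 = -36 + 1935 = 1899$)
$N = -108$ ($N = -119 + 11 = -108$)
$y \left(m + N\right) = 1899 \left(-228 - 108\right) = 1899 \left(-336\right) = -638064$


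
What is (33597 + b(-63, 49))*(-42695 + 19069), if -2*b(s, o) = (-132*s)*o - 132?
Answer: 4018286454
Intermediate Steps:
b(s, o) = 66 + 66*o*s (b(s, o) = -((-132*s)*o - 132)/2 = -(-132*o*s - 132)/2 = -(-132 - 132*o*s)/2 = 66 + 66*o*s)
(33597 + b(-63, 49))*(-42695 + 19069) = (33597 + (66 + 66*49*(-63)))*(-42695 + 19069) = (33597 + (66 - 203742))*(-23626) = (33597 - 203676)*(-23626) = -170079*(-23626) = 4018286454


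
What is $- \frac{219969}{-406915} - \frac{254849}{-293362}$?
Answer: $\frac{168232426613}{119373398230} \approx 1.4093$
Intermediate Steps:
$- \frac{219969}{-406915} - \frac{254849}{-293362} = \left(-219969\right) \left(- \frac{1}{406915}\right) - - \frac{254849}{293362} = \frac{219969}{406915} + \frac{254849}{293362} = \frac{168232426613}{119373398230}$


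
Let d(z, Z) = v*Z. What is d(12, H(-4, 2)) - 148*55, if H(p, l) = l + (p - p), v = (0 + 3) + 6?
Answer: -8122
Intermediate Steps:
v = 9 (v = 3 + 6 = 9)
H(p, l) = l (H(p, l) = l + 0 = l)
d(z, Z) = 9*Z
d(12, H(-4, 2)) - 148*55 = 9*2 - 148*55 = 18 - 8140 = -8122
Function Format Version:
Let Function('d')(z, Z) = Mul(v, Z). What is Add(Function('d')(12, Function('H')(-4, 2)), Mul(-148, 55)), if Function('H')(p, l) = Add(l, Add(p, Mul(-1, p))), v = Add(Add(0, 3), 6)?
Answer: -8122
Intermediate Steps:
v = 9 (v = Add(3, 6) = 9)
Function('H')(p, l) = l (Function('H')(p, l) = Add(l, 0) = l)
Function('d')(z, Z) = Mul(9, Z)
Add(Function('d')(12, Function('H')(-4, 2)), Mul(-148, 55)) = Add(Mul(9, 2), Mul(-148, 55)) = Add(18, -8140) = -8122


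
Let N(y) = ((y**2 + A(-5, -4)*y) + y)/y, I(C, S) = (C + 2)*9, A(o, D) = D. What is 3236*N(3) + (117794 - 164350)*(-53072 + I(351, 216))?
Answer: 2322911620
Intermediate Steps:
I(C, S) = 18 + 9*C (I(C, S) = (2 + C)*9 = 18 + 9*C)
N(y) = (y**2 - 3*y)/y (N(y) = ((y**2 - 4*y) + y)/y = (y**2 - 3*y)/y)
3236*N(3) + (117794 - 164350)*(-53072 + I(351, 216)) = 3236*(-3 + 3) + (117794 - 164350)*(-53072 + (18 + 9*351)) = 3236*0 - 46556*(-53072 + (18 + 3159)) = 0 - 46556*(-53072 + 3177) = 0 - 46556*(-49895) = 0 + 2322911620 = 2322911620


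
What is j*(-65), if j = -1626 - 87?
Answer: 111345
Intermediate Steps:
j = -1713
j*(-65) = -1713*(-65) = 111345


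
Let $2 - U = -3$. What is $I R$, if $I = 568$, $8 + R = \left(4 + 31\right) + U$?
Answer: $18176$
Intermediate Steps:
$U = 5$ ($U = 2 - -3 = 2 + 3 = 5$)
$R = 32$ ($R = -8 + \left(\left(4 + 31\right) + 5\right) = -8 + \left(35 + 5\right) = -8 + 40 = 32$)
$I R = 568 \cdot 32 = 18176$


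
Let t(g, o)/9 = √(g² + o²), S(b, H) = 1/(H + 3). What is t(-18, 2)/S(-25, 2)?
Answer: 90*√82 ≈ 814.98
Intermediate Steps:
S(b, H) = 1/(3 + H)
t(g, o) = 9*√(g² + o²)
t(-18, 2)/S(-25, 2) = (9*√((-18)² + 2²))/(1/(3 + 2)) = (9*√(324 + 4))/(1/5) = (9*√328)/(⅕) = (9*(2*√82))*5 = (18*√82)*5 = 90*√82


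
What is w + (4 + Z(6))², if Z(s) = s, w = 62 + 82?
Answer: 244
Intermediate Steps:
w = 144
w + (4 + Z(6))² = 144 + (4 + 6)² = 144 + 10² = 144 + 100 = 244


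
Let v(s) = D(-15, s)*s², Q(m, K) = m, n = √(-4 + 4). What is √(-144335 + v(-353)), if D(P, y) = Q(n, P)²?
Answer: I*√144335 ≈ 379.91*I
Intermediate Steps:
n = 0 (n = √0 = 0)
D(P, y) = 0 (D(P, y) = 0² = 0)
v(s) = 0 (v(s) = 0*s² = 0)
√(-144335 + v(-353)) = √(-144335 + 0) = √(-144335) = I*√144335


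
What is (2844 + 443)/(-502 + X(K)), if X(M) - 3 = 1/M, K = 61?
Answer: -10553/1602 ≈ -6.5874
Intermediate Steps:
X(M) = 3 + 1/M
(2844 + 443)/(-502 + X(K)) = (2844 + 443)/(-502 + (3 + 1/61)) = 3287/(-502 + (3 + 1/61)) = 3287/(-502 + 184/61) = 3287/(-30438/61) = 3287*(-61/30438) = -10553/1602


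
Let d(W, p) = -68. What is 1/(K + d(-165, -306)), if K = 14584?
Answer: 1/14516 ≈ 6.8889e-5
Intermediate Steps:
1/(K + d(-165, -306)) = 1/(14584 - 68) = 1/14516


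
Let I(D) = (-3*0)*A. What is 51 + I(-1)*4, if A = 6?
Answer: 51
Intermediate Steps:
I(D) = 0 (I(D) = -3*0*6 = 0*6 = 0)
51 + I(-1)*4 = 51 + 0*4 = 51 + 0 = 51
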